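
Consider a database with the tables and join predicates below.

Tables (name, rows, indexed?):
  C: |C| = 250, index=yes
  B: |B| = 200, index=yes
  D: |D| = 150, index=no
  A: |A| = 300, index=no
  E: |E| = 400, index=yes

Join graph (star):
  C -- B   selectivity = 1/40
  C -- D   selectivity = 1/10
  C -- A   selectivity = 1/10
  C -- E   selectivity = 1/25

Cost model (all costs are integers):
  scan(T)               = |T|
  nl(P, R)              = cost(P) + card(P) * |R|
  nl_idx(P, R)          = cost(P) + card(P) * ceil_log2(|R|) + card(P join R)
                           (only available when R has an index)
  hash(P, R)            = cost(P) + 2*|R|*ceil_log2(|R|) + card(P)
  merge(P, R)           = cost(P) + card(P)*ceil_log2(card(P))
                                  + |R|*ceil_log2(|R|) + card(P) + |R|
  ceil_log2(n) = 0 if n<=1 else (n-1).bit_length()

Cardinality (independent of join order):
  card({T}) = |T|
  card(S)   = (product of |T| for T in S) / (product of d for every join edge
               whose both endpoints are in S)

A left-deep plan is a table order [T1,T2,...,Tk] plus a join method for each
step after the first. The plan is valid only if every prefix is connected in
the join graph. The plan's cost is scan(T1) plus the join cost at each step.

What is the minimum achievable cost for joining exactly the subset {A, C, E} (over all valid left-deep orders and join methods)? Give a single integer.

14200

Selinger DP over subsets of {A,C,E}:
  {C}: scan cost=250, card=250
  {A}: scan cost=300, card=300
  {E}: scan cost=400, card=400
  {AC}: card=7500; try (C,hash)→4600, (A,merge)→5500, (C,merge)→5550, (A,hash)→5900, (C,nl_idx)→10200, (A,nl)→75250 …(+1); best=4600 via (C,hash)
  {CE}: card=4000; try (C,hash)→4800, (E,merge)→6500, (E,nl_idx)→6500, (C,merge)→6650, (C,nl_idx)→7600, (E,hash)→7700 …(+2); best=4800 via (C,hash)
  {ACE}: card=120000; try (A,hash)→14200, (E,hash)→19300, (A,merge)→59800, (E,merge)→113600, (E,nl_idx)→192100, (A,nl)→1204800 …(+1); best=14200 via (A,hash)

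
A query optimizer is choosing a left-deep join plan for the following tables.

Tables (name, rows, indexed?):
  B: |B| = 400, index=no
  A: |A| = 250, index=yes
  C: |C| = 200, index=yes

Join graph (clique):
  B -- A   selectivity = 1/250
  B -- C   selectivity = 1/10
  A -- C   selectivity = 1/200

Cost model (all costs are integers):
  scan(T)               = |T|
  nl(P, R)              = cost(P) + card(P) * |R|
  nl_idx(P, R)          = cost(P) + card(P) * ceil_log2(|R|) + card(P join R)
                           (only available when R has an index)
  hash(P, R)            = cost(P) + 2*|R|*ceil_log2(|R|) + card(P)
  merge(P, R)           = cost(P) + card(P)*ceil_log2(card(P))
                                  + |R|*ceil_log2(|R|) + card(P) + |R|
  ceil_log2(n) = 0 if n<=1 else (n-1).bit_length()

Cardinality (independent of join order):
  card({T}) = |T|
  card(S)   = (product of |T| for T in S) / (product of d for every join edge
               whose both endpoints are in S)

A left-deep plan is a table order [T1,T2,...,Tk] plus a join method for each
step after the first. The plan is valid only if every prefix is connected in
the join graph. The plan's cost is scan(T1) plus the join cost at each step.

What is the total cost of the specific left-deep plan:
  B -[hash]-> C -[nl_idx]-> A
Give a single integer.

step 1: scan B: cost=400, card=400
step 2: join C via hash
    card(P join C) = 400*200/(10) = 8000
    cost = 400 + 2*200*8 + 400 = 4000
step 3: join A via nl_idx
    card(P join A) = 8000*250/(250*200) = 40
    cost = 4000 + 8000*8 + 40 = 68040

68040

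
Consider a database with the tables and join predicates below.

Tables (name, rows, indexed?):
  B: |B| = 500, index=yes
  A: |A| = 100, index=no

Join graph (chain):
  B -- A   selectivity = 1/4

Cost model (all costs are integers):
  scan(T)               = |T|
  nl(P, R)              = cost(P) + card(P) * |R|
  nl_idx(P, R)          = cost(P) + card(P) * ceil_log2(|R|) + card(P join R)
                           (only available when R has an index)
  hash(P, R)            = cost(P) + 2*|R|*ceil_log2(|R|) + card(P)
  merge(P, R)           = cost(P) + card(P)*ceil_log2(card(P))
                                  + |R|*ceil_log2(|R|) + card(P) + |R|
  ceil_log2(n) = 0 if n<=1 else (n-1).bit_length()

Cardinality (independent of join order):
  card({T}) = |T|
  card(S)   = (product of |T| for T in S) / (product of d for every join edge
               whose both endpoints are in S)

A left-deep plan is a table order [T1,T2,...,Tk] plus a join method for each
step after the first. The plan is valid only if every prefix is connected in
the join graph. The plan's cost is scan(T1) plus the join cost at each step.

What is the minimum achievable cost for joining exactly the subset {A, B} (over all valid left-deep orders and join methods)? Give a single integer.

2400

Selinger DP over subsets of {A,B}:
  {B}: scan cost=500, card=500
  {A}: scan cost=100, card=100
  {AB}: card=12500; try (A,hash)→2400, (B,merge)→5900, (A,merge)→6300, (B,hash)→9200, (B,nl_idx)→13500, (B,nl)→50100 …(+1); best=2400 via (A,hash)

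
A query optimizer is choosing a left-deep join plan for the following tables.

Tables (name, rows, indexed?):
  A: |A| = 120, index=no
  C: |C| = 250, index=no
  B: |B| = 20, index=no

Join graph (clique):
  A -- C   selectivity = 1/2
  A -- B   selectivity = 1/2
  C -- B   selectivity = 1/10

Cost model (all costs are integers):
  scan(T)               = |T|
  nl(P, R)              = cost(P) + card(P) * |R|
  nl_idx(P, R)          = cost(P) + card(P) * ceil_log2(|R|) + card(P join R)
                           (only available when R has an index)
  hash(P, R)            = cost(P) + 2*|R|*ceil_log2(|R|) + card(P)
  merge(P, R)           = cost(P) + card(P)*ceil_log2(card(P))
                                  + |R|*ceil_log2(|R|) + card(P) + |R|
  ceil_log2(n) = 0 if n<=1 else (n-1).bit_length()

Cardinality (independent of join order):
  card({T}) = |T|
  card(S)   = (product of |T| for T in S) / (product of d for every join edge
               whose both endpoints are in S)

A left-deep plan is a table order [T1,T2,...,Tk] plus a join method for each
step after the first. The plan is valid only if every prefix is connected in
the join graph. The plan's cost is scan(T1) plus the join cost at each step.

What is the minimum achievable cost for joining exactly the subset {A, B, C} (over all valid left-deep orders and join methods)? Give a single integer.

Selinger DP over subsets of {A,B,C}:
  {A}: scan cost=120, card=120
  {C}: scan cost=250, card=250
  {B}: scan cost=20, card=20
  {AC}: card=15000; try (A,hash)→2180, (C,merge)→3330, (A,merge)→3460, (C,hash)→4240, (C,nl)→30120, (A,nl)→30250; best=2180 via (A,hash)
  {AB}: card=1200; try (B,hash)→440, (A,merge)→1100, (B,merge)→1200, (A,hash)→1720, (A,nl)→2420, (B,nl)→2520; best=440 via (B,hash)
  {BC}: card=500; try (B,hash)→700, (C,merge)→2390, (B,merge)→2620, (C,hash)→4040, (C,nl)→5020, (B,nl)→5250; best=700 via (B,hash)
  {ABC}: card=15000; try (A,hash)→2880, (C,hash)→5640, (A,merge)→6660, (C,merge)→17090, (B,hash)→17380, (A,nl)→60700 …(+3); best=2880 via (A,hash)

2880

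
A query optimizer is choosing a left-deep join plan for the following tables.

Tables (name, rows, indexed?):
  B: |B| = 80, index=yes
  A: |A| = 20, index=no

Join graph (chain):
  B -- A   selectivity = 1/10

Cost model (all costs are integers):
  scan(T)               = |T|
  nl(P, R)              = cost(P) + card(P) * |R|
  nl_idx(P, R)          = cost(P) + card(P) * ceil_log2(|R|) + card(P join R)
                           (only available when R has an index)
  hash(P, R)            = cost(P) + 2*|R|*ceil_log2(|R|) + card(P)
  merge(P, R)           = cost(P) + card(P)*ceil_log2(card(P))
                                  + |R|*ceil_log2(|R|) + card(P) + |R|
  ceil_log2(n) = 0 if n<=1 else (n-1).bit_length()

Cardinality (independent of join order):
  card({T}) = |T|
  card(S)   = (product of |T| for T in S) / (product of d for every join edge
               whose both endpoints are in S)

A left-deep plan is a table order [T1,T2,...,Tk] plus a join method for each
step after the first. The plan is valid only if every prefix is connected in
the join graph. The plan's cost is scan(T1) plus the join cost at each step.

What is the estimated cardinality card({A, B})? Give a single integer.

Tables in S: A(20), B(80)
Edges inside S: B-A(d=10)
numerator = 20 * 80 = 1600
denominator = 10 = 10
card(S) = 1600 / 10 = 160

160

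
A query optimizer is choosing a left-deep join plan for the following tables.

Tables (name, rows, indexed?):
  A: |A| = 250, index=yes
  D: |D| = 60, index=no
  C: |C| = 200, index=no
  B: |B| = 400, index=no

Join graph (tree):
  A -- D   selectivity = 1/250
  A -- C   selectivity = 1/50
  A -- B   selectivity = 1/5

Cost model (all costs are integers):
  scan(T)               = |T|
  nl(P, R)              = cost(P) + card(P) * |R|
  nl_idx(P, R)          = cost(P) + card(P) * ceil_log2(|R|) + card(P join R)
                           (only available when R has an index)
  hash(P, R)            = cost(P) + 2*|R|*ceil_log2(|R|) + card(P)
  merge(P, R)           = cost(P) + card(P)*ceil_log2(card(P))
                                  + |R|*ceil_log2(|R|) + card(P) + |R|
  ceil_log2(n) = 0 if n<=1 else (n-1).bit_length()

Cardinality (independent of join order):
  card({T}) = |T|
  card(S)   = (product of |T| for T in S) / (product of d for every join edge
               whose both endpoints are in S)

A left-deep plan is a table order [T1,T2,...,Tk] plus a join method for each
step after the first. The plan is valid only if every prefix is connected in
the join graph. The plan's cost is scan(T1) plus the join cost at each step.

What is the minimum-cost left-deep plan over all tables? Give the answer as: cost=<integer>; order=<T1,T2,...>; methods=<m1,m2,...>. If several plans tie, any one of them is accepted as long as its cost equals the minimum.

cost=8980; order=D,A,C,B; methods=nl_idx,merge,merge

Selinger DP (subsets sized 1..n):
  {A}: scan cost=250, card=250
  {D}: scan cost=60, card=60
  {C}: scan cost=200, card=200
  {B}: scan cost=400, card=400
  {AD}: card=60; try (A,nl_idx)→600, (D,hash)→1220, (A,merge)→2730, (D,merge)→2920, (A,hash)→4120, (A,nl)→15060 …(+1); best=600 via (A,nl_idx)
  {AC}: card=1000; try (A,nl_idx)→2800, (C,hash)→3700, (A,merge)→4250, (C,merge)→4300, (A,hash)→4400, (A,nl)→50200 …(+1); best=2800 via (A,nl_idx)
  {AB}: card=20000; try (A,hash)→4800, (B,merge)→6500, (A,merge)→6650, (B,hash)→7700, (A,nl_idx)→23600, (B,nl)→100250 …(+1); best=4800 via (A,hash)
  {ACD}: card=240; try (C,merge)→2820, (C,hash)→3860, (D,hash)→4520, (C,nl)→12600, (D,merge)→14220, (D,nl)→62800; best=2820 via (C,merge)
  {ABD}: card=4800; try (B,merge)→5020, (B,hash)→7860, (B,nl)→24600, (D,hash)→25520, (D,merge)→325220, (D,nl)→1204800; best=5020 via (B,merge)
  {ABC}: card=80000; try (B,hash)→11000, (B,merge)→17800, (C,hash)→28000, (C,merge)→326600, (B,nl)→402800, (C,nl)→4004800; best=11000 via (B,hash)
  {ABCD}: card=19200; try (B,merge)→8980, (B,hash)→10260, (C,hash)→13020, (C,merge)→74020, (D,hash)→91720, (B,nl)→98820 …(+3); best=8980 via (B,merge)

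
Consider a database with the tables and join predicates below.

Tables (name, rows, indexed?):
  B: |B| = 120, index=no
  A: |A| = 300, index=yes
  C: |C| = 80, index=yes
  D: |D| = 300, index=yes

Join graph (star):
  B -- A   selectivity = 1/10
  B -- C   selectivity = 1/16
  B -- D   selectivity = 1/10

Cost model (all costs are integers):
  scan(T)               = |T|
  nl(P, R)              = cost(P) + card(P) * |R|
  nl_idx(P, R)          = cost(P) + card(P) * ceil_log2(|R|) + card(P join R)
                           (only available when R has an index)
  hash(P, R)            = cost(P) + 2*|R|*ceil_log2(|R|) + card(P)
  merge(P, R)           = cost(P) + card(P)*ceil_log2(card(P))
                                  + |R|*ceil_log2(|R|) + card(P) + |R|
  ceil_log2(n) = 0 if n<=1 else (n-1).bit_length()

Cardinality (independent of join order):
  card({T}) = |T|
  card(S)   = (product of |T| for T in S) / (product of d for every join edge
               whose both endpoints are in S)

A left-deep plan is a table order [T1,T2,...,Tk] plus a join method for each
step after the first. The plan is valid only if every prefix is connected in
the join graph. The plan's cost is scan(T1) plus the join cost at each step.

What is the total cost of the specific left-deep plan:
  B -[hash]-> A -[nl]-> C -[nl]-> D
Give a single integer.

5693640

step 1: scan B: cost=120, card=120
step 2: join A via hash
    card(P join A) = 120*300/(10) = 3600
    cost = 120 + 2*300*9 + 120 = 5640
step 3: join C via nl
    card(P join C) = 3600*80/(16) = 18000
    cost = 5640 + 3600*80 = 293640
step 4: join D via nl
    card(P join D) = 18000*300/(10) = 540000
    cost = 293640 + 18000*300 = 5693640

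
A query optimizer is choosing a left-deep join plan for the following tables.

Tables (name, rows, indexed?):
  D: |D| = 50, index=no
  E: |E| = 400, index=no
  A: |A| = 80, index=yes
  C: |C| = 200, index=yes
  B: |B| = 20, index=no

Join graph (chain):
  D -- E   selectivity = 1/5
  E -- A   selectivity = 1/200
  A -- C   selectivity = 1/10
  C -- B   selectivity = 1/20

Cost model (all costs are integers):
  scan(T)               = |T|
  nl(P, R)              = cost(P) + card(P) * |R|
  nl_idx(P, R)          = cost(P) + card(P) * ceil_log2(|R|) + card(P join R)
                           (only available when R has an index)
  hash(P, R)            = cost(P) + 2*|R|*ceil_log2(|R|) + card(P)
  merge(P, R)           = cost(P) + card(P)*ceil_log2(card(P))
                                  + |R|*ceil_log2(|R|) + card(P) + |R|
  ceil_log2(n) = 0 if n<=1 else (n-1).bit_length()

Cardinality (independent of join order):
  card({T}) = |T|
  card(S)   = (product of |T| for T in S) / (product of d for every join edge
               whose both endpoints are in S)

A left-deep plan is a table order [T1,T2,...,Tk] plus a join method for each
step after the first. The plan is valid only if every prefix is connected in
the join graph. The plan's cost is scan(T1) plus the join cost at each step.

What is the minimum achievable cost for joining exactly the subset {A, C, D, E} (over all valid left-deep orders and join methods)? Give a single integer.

7480

Selinger DP over subsets of {A,C,D,E}:
  {D}: scan cost=50, card=50
  {E}: scan cost=400, card=400
  {A}: scan cost=80, card=80
  {C}: scan cost=200, card=200
  {DE}: card=4000; try (D,hash)→1400, (E,merge)→4400, (D,merge)→4750, (E,hash)→7300, (E,nl)→20050, (D,nl)→20400; best=1400 via (D,hash)
  {AE}: card=160; try (A,hash)→1920, (A,nl_idx)→3360, (E,merge)→4720, (A,merge)→5040, (E,hash)→7360, (E,nl)→32080 …(+1); best=1920 via (A,hash)
  {AC}: card=1600; try (A,hash)→1520, (C,nl_idx)→2320, (C,merge)→2520, (A,merge)→2640, (A,nl_idx)→3200, (C,hash)→3360 …(+2); best=1520 via (A,hash)
  {ADE}: card=1600; try (D,hash)→2680, (D,merge)→3710, (A,hash)→6520, (D,nl)→9920, (A,nl_idx)→31000, (A,merge)→54040 …(+1); best=2680 via (D,hash)
  {ACE}: card=3200; try (C,merge)→5160, (C,hash)→5280, (C,nl_idx)→6400, (E,hash)→10320, (E,merge)→24720, (C,nl)→33920 …(+1); best=5160 via (C,merge)
  {ACDE}: card=32000; try (C,hash)→7480, (D,hash)→8960, (C,merge)→23680, (D,merge)→47110, (C,nl_idx)→47480, (D,nl)→165160 …(+1); best=7480 via (C,hash)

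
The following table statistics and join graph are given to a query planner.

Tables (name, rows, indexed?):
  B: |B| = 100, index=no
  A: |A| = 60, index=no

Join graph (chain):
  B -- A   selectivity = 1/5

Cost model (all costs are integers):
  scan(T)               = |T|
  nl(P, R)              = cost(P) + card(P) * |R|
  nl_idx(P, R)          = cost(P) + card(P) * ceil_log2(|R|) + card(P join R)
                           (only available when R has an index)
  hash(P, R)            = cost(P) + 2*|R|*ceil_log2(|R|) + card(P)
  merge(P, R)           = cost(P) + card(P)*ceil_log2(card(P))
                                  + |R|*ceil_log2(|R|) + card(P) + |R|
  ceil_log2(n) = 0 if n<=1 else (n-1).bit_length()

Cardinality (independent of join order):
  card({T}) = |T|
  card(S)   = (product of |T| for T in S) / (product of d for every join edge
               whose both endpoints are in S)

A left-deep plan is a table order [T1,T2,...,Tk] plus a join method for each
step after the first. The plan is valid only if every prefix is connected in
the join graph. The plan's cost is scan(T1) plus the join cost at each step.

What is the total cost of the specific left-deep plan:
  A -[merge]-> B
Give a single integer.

1280

step 1: scan A: cost=60, card=60
step 2: join B via merge
    card(P join B) = 60*100/(5) = 1200
    cost = 60 + 60*6 + 100*7 + 60 + 100 = 1280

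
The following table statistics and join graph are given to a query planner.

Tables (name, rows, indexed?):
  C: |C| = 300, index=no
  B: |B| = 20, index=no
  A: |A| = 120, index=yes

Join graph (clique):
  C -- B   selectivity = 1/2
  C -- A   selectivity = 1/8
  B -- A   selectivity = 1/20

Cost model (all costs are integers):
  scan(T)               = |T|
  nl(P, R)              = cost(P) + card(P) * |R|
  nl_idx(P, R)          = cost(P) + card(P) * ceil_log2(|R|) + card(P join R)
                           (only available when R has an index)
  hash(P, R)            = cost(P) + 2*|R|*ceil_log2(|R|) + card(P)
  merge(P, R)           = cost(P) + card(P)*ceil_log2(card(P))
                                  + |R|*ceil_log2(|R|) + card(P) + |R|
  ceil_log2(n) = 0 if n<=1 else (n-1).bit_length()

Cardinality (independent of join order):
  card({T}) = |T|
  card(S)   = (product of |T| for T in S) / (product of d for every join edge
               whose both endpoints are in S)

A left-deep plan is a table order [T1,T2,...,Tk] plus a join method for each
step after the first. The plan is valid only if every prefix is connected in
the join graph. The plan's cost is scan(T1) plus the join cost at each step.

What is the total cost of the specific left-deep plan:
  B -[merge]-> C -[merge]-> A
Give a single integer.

43100

step 1: scan B: cost=20, card=20
step 2: join C via merge
    card(P join C) = 20*300/(2) = 3000
    cost = 20 + 20*5 + 300*9 + 20 + 300 = 3140
step 3: join A via merge
    card(P join A) = 3000*120/(8*20) = 2250
    cost = 3140 + 3000*12 + 120*7 + 3000 + 120 = 43100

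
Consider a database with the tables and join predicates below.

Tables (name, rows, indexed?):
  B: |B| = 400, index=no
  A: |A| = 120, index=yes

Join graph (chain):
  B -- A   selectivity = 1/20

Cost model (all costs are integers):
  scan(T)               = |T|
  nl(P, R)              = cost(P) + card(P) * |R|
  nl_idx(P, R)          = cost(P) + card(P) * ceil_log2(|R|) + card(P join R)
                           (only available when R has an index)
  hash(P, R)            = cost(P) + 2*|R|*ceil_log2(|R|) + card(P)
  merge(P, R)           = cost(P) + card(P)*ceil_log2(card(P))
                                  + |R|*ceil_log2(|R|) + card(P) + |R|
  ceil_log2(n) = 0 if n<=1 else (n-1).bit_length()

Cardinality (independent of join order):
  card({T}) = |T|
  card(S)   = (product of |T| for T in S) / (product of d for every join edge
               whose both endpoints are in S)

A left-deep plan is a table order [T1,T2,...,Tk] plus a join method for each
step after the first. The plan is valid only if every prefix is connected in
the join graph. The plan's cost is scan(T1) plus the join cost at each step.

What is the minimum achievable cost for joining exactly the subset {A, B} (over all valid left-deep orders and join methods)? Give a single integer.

Selinger DP over subsets of {A,B}:
  {B}: scan cost=400, card=400
  {A}: scan cost=120, card=120
  {AB}: card=2400; try (A,hash)→2480, (B,merge)→5080, (A,merge)→5360, (A,nl_idx)→5600, (B,hash)→7440, (B,nl)→48120 …(+1); best=2480 via (A,hash)

2480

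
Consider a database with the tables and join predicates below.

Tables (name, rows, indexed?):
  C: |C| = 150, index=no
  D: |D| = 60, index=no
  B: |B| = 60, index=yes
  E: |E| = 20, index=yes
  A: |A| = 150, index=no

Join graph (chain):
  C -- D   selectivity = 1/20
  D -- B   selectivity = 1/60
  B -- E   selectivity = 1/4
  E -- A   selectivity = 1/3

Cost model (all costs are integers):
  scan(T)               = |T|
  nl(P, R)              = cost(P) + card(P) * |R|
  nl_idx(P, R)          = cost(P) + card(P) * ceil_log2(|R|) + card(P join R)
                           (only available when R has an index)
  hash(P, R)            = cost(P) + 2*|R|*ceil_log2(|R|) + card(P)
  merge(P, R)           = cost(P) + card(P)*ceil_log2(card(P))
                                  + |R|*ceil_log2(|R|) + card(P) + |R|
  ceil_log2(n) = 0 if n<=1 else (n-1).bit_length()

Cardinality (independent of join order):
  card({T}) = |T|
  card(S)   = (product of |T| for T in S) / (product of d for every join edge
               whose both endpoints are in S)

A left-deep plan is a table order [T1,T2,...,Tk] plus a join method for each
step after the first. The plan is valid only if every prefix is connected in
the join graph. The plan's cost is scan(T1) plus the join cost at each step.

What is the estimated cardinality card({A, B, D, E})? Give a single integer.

Tables in S: A(150), B(60), D(60), E(20)
Edges inside S: D-B(d=60), B-E(d=4), E-A(d=3)
numerator = 150 * 60 * 60 * 20 = 10800000
denominator = 60 * 4 * 3 = 720
card(S) = 10800000 / 720 = 15000

15000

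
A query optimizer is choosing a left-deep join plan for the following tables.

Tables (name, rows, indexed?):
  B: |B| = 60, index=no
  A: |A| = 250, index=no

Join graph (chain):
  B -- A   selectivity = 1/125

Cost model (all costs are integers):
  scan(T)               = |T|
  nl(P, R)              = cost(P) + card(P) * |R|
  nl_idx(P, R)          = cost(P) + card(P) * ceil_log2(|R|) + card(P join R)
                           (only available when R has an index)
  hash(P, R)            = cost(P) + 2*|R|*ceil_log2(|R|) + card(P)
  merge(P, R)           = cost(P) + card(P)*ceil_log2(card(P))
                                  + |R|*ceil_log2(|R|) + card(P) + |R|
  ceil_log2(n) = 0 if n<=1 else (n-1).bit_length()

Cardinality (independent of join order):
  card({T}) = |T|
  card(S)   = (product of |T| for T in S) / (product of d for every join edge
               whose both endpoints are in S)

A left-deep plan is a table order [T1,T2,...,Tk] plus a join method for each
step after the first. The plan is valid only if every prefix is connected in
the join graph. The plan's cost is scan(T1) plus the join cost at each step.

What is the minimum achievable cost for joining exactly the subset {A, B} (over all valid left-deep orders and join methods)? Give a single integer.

Selinger DP over subsets of {A,B}:
  {B}: scan cost=60, card=60
  {A}: scan cost=250, card=250
  {AB}: card=120; try (B,hash)→1220, (A,merge)→2730, (B,merge)→2920, (A,hash)→4120, (A,nl)→15060, (B,nl)→15250; best=1220 via (B,hash)

1220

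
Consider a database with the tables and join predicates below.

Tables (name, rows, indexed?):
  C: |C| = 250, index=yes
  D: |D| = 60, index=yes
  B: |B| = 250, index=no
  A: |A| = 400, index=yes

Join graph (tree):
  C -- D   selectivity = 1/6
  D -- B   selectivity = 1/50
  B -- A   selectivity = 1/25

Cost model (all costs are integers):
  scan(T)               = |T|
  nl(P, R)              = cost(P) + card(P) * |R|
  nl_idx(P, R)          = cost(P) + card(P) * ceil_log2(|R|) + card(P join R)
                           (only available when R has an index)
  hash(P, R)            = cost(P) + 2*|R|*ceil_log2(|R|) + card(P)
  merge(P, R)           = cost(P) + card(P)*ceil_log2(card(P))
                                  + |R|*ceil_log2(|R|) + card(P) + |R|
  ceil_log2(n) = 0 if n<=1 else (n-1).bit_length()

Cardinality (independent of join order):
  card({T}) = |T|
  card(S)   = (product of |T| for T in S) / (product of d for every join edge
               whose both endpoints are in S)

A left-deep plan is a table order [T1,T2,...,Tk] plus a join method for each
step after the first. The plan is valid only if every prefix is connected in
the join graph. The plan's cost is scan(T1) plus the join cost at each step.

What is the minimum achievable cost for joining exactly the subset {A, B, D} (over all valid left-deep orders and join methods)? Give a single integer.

8220

Selinger DP over subsets of {A,B,D}:
  {D}: scan cost=60, card=60
  {B}: scan cost=250, card=250
  {A}: scan cost=400, card=400
  {BD}: card=300; try (D,hash)→1220, (D,nl_idx)→2050, (B,merge)→2730, (D,merge)→2920, (B,hash)→4120, (B,nl)→15060 …(+1); best=1220 via (D,hash)
  {AB}: card=4000; try (B,hash)→4800, (A,merge)→6500, (A,nl_idx)→6500, (B,merge)→6650, (A,hash)→7700, (A,nl)→100250 …(+1); best=4800 via (B,hash)
  {ABD}: card=4800; try (A,merge)→8220, (A,hash)→8720, (A,nl_idx)→8720, (D,hash)→9520, (D,nl_idx)→33600, (D,merge)→57220 …(+2); best=8220 via (A,merge)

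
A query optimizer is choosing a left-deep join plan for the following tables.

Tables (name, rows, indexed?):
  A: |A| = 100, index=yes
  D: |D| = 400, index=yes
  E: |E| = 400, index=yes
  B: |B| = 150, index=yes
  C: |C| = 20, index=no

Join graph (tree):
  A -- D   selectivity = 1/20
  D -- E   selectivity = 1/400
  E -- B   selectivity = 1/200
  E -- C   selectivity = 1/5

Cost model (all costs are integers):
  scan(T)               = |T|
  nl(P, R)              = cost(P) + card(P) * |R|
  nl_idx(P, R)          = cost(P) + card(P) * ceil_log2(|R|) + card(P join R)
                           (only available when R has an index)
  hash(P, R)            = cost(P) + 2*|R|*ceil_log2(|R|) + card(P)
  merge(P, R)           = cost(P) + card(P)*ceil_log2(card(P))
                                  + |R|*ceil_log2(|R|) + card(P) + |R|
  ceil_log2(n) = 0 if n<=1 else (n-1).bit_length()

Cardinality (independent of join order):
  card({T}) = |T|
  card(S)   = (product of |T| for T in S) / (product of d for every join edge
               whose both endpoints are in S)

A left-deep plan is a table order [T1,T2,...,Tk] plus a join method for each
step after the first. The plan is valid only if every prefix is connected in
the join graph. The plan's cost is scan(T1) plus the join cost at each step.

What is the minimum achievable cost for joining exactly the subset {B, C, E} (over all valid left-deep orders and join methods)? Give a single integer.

Selinger DP over subsets of {B,C,E}:
  {E}: scan cost=400, card=400
  {B}: scan cost=150, card=150
  {C}: scan cost=20, card=20
  {BE}: card=300; try (E,nl_idx)→1800, (B,hash)→3200, (B,nl_idx)→3900, (E,merge)→5500, (B,merge)→5750, (E,hash)→7500 …(+2); best=1800 via (E,nl_idx)
  {CE}: card=1600; try (C,hash)→1000, (E,nl_idx)→1800, (E,merge)→4140, (C,merge)→4520, (E,hash)→7240, (E,nl)→8020 …(+1); best=1000 via (C,hash)
  {BCE}: card=1200; try (C,hash)→2300, (C,merge)→4920, (B,hash)→5000, (C,nl)→7800, (B,nl_idx)→15000, (B,merge)→21550 …(+1); best=2300 via (C,hash)

2300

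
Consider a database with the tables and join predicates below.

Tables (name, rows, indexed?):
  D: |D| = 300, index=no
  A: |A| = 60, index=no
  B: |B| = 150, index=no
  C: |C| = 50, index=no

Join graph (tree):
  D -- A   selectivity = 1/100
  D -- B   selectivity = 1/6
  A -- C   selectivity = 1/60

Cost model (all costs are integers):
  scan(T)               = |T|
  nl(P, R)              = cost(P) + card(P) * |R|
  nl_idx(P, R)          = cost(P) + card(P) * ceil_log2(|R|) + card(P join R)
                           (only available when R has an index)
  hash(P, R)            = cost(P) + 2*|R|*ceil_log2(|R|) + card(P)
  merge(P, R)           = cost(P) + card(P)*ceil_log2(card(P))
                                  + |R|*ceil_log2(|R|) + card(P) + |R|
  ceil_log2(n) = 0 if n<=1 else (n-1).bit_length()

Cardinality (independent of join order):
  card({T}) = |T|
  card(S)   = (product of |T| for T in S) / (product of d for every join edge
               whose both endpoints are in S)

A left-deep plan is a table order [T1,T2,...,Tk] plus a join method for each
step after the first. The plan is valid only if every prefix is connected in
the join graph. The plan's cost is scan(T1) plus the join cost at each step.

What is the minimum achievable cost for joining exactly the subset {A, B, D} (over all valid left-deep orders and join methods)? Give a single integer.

3900

Selinger DP over subsets of {A,B,D}:
  {D}: scan cost=300, card=300
  {A}: scan cost=60, card=60
  {B}: scan cost=150, card=150
  {AD}: card=180; try (A,hash)→1320, (D,merge)→3480, (A,merge)→3720, (D,hash)→5520, (D,nl)→18060, (A,nl)→18300; best=1320 via (A,hash)
  {BD}: card=7500; try (B,hash)→3000, (D,merge)→4500, (B,merge)→4650, (D,hash)→5700, (D,nl)→45150, (B,nl)→45300; best=3000 via (B,hash)
  {ABD}: card=4500; try (B,hash)→3900, (B,merge)→4290, (A,hash)→11220, (B,nl)→28320, (A,merge)→108420, (A,nl)→453000; best=3900 via (B,hash)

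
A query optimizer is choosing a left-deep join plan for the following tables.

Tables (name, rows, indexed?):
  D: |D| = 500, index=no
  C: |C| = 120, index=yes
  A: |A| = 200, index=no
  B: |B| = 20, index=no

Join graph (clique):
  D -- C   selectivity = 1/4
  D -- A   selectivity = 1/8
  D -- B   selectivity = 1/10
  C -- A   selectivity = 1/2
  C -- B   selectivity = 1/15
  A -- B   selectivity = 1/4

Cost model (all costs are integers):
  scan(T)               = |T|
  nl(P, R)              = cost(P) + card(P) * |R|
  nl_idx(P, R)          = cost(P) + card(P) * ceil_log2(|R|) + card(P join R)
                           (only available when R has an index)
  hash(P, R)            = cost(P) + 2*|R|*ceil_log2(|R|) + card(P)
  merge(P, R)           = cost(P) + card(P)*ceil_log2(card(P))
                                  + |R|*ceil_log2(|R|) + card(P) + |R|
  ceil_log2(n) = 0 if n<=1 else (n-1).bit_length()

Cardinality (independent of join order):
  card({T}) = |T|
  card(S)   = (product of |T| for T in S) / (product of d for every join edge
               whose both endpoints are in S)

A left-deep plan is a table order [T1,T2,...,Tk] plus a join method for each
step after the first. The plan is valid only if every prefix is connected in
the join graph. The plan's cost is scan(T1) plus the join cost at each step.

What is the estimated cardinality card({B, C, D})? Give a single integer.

2000

Tables in S: B(20), C(120), D(500)
Edges inside S: D-C(d=4), D-B(d=10), C-B(d=15)
numerator = 20 * 120 * 500 = 1200000
denominator = 4 * 10 * 15 = 600
card(S) = 1200000 / 600 = 2000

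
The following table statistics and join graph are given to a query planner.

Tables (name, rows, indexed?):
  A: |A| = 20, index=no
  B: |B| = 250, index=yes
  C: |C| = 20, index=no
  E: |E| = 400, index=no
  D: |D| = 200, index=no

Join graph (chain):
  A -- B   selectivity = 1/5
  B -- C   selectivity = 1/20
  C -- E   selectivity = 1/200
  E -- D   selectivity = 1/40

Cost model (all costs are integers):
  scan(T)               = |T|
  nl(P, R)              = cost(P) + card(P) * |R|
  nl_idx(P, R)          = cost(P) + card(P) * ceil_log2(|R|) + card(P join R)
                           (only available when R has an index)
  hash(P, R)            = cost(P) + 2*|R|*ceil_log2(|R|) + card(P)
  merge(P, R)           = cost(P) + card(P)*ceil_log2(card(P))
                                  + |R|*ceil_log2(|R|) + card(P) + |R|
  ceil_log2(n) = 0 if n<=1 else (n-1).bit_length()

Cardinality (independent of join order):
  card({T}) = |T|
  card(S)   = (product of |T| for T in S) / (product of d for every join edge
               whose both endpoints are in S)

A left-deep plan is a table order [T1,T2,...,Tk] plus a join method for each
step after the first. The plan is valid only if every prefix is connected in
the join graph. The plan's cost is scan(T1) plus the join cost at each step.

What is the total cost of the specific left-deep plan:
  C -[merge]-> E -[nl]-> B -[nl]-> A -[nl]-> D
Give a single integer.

424140

step 1: scan C: cost=20, card=20
step 2: join E via merge
    card(P join E) = 20*400/(200) = 40
    cost = 20 + 20*5 + 400*9 + 20 + 400 = 4140
step 3: join B via nl
    card(P join B) = 40*250/(20) = 500
    cost = 4140 + 40*250 = 14140
step 4: join A via nl
    card(P join A) = 500*20/(5) = 2000
    cost = 14140 + 500*20 = 24140
step 5: join D via nl
    card(P join D) = 2000*200/(40) = 10000
    cost = 24140 + 2000*200 = 424140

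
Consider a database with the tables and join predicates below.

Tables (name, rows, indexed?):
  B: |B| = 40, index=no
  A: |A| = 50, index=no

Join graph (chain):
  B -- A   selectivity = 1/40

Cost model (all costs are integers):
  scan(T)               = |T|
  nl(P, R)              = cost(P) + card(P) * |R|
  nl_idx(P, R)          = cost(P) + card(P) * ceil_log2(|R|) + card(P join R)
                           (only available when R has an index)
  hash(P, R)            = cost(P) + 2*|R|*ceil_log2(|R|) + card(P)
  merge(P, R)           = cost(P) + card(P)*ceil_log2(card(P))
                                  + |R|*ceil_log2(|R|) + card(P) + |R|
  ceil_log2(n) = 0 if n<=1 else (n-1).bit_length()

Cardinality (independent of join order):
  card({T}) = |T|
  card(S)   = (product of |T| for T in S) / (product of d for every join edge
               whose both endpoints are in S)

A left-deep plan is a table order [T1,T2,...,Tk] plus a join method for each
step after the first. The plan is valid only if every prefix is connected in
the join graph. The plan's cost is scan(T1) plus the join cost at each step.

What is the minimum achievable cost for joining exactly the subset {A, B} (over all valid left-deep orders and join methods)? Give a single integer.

Selinger DP over subsets of {A,B}:
  {B}: scan cost=40, card=40
  {A}: scan cost=50, card=50
  {AB}: card=50; try (B,hash)→580, (A,merge)→670, (B,merge)→680, (A,hash)→680, (A,nl)→2040, (B,nl)→2050; best=580 via (B,hash)

580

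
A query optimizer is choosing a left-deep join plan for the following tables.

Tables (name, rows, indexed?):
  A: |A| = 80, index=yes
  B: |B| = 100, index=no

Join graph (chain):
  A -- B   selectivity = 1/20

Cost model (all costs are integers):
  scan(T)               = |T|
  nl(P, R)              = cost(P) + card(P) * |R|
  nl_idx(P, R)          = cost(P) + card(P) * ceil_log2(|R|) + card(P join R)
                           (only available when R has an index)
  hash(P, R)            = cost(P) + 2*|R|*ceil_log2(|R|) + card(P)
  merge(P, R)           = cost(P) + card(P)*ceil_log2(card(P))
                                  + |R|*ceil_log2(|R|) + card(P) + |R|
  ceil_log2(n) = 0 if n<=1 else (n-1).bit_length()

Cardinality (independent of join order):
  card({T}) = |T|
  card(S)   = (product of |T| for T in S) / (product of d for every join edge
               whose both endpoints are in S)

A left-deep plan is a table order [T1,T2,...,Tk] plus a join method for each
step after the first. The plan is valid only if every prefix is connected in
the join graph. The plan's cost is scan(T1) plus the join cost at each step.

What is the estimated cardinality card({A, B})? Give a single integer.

400

Tables in S: A(80), B(100)
Edges inside S: A-B(d=20)
numerator = 80 * 100 = 8000
denominator = 20 = 20
card(S) = 8000 / 20 = 400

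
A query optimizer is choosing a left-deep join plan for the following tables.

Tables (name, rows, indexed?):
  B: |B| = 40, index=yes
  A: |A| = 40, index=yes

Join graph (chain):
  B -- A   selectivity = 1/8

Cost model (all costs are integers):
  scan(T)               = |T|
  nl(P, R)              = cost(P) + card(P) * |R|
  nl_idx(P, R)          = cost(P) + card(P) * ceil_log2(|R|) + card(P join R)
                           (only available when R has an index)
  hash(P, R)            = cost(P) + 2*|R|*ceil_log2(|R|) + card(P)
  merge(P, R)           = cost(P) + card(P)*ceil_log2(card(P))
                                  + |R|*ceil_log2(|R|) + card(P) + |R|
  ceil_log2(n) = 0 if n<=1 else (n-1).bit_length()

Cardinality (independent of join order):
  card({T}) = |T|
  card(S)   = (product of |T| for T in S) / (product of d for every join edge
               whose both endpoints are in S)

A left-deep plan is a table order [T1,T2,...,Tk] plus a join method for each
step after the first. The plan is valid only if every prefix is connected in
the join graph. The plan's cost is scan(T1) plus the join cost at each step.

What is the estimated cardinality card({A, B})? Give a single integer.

Tables in S: A(40), B(40)
Edges inside S: B-A(d=8)
numerator = 40 * 40 = 1600
denominator = 8 = 8
card(S) = 1600 / 8 = 200

200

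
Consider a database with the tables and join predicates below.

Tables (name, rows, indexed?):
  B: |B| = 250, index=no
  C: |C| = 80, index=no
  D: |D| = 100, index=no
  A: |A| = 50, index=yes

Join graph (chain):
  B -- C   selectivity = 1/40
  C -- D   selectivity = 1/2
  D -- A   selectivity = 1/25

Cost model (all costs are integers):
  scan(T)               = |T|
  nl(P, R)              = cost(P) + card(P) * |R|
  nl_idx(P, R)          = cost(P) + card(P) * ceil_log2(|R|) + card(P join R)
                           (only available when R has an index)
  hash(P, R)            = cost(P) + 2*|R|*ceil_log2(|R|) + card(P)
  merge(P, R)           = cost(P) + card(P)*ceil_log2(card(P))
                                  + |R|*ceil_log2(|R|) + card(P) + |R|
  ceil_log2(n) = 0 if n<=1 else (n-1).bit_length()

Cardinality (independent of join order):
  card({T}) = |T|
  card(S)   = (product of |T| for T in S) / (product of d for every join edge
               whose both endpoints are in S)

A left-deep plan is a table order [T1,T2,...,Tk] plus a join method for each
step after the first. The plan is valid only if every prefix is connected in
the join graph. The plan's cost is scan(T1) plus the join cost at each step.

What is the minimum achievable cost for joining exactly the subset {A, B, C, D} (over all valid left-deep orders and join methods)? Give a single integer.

Selinger DP over subsets of {A,B,C,D}:
  {B}: scan cost=250, card=250
  {C}: scan cost=80, card=80
  {D}: scan cost=100, card=100
  {A}: scan cost=50, card=50
  {BC}: card=500; try (C,hash)→1620, (B,merge)→2970, (C,merge)→3140, (B,hash)→4160, (B,nl)→20080, (C,nl)→20250; best=1620 via (C,hash)
  {CD}: card=4000; try (C,hash)→1320, (D,merge)→1520, (C,merge)→1540, (D,hash)→1560, (D,nl)→8080, (C,nl)→8100; best=1320 via (C,hash)
  {AD}: card=200; try (A,hash)→800, (A,nl_idx)→900, (D,merge)→1200, (A,merge)→1250, (D,hash)→1500, (D,nl)→5050 …(+1); best=800 via (A,hash)
  {BCD}: card=25000; try (D,hash)→3520, (D,merge)→7420, (B,hash)→9320, (D,nl)→51620, (B,merge)→55570, (B,nl)→1001320; best=3520 via (D,hash)
  {ACD}: card=8000; try (C,hash)→2120, (C,merge)→3240, (A,hash)→5920, (C,nl)→16800, (A,nl_idx)→33320, (A,merge)→53670 …(+1); best=2120 via (C,hash)
  {ABCD}: card=50000; try (B,hash)→14120, (A,hash)→29120, (B,merge)→116370, (A,nl_idx)→203520, (A,merge)→403870, (A,nl)→1253520 …(+1); best=14120 via (B,hash)

14120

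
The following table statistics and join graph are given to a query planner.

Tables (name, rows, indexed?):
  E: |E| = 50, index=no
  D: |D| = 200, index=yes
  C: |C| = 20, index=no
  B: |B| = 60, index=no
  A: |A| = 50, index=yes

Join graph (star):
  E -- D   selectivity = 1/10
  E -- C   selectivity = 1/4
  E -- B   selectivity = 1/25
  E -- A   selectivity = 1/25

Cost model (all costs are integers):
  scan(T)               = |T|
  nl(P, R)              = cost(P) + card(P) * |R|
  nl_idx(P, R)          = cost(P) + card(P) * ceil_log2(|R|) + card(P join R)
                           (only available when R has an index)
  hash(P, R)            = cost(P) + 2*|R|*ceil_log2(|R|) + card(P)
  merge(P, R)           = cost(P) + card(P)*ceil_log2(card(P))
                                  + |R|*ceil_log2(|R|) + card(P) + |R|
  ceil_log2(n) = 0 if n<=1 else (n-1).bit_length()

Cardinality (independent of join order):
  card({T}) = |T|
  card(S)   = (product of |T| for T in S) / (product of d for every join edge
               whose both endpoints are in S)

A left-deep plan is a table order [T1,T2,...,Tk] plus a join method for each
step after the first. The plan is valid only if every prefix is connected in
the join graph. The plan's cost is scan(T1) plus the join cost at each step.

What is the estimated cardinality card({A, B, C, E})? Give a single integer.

1200

Tables in S: A(50), B(60), C(20), E(50)
Edges inside S: E-C(d=4), E-B(d=25), E-A(d=25)
numerator = 50 * 60 * 20 * 50 = 3000000
denominator = 4 * 25 * 25 = 2500
card(S) = 3000000 / 2500 = 1200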